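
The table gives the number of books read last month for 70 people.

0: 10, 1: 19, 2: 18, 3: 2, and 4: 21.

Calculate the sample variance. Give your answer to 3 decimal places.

2.096

Values: 0, 1, 2, 3, 4
n = 70, Σfx = 145, mean = 2.0714
Σfx² = 445
Σf(x − x̄)² = Σfx² − (Σfx)²/n = 445 − 145²/70 = 144.6429
Sample variance = 144.6429 / 69 = 2.0963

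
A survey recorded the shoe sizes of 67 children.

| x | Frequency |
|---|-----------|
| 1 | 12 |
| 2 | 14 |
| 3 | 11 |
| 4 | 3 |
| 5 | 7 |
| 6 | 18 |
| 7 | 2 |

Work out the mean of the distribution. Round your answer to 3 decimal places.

Values: 1, 2, 3, 4, 5, 6, 7
Σfx = 12×1 + 14×2 + 11×3 + 3×4 + 7×5 + 18×6 + 2×7 = 242
n = Σf = 67
Mean = 242 / 67 = 3.6119

3.612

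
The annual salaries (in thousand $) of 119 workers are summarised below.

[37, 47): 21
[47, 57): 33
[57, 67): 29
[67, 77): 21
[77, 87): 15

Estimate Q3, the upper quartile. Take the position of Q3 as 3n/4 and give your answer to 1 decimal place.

70.0

Cumulative frequencies: 21, 54, 83, 104, 119
n = 119; position = 3n/4 = 89.25.
This falls in the class [67, 77): L = 67, F = 83, f = 21, h = 10.
Upper quartile ≈ 67 + ((89.25 − 83) / 21) × 10 = 69.9762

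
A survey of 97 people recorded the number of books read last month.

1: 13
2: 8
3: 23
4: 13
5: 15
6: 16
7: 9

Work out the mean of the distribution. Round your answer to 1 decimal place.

4.0

Values: 1, 2, 3, 4, 5, 6, 7
Σfx = 13×1 + 8×2 + 23×3 + 13×4 + 15×5 + 16×6 + 9×7 = 384
n = Σf = 97
Mean = 384 / 97 = 3.9588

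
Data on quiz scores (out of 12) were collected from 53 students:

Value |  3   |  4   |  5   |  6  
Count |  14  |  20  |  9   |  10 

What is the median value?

4

Cumulative frequencies: 14, 34, 43, 53
n = 53, so the median is the value in position (n+1)/2 = 27.
Position 27 falls at value 4.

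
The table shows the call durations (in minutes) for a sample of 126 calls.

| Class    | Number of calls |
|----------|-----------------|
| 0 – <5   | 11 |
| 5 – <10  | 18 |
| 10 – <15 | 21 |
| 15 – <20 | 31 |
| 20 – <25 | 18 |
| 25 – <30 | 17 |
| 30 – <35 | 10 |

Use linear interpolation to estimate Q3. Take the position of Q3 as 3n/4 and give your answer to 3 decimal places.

23.750

Cumulative frequencies: 11, 29, 50, 81, 99, 116, 126
n = 126; position = 3n/4 = 94.5.
This falls in the class 20 – <25: L = 20, F = 81, f = 18, h = 5.
Upper quartile ≈ 20 + ((94.5 − 81) / 18) × 5 = 23.7500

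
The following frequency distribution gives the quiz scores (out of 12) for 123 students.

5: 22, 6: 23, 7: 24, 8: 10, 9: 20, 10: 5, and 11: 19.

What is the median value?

7

Cumulative frequencies: 22, 45, 69, 79, 99, 104, 123
n = 123, so the median is the value in position (n+1)/2 = 62.
Position 62 falls at value 7.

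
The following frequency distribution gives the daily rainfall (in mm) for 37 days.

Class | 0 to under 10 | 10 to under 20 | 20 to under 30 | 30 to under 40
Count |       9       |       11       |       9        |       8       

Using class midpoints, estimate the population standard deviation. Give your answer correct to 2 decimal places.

Midpoints: 5, 15, 25, 35
n = 37, Σfm = 715, mean = 19.3243
Σfm² = 18125
Σf(m − x̄)² = Σfm² − (Σfm)²/n = 18125 − 715²/37 = 4308.1081
Population variance = 4308.1081 / 37 = 116.4354
Standard deviation = √116.4354 = 10.7905

10.79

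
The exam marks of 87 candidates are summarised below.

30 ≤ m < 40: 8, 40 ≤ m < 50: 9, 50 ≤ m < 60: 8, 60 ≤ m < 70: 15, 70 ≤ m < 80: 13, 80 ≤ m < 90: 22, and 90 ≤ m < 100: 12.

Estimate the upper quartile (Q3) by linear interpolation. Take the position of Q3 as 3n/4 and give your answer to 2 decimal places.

Cumulative frequencies: 8, 17, 25, 40, 53, 75, 87
n = 87; position = 3n/4 = 65.25.
This falls in the class 80 ≤ m < 90: L = 80, F = 53, f = 22, h = 10.
Upper quartile ≈ 80 + ((65.25 − 53) / 22) × 10 = 85.5682

85.57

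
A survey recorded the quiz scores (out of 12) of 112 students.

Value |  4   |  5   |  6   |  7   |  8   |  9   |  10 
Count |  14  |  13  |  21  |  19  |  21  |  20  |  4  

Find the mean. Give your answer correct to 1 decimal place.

Values: 4, 5, 6, 7, 8, 9, 10
Σfx = 14×4 + 13×5 + 21×6 + 19×7 + 21×8 + 20×9 + 4×10 = 768
n = Σf = 112
Mean = 768 / 112 = 6.8571

6.9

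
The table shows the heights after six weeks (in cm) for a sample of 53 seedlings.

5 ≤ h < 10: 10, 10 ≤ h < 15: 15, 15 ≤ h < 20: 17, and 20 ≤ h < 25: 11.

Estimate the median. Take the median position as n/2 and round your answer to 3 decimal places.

15.441

Cumulative frequencies: 10, 25, 42, 53
n = 53; position = n/2 = 26.5.
This falls in the class 15 ≤ h < 20: L = 15, F = 25, f = 17, h = 5.
Median ≈ 15 + ((26.5 − 25) / 17) × 5 = 15.4412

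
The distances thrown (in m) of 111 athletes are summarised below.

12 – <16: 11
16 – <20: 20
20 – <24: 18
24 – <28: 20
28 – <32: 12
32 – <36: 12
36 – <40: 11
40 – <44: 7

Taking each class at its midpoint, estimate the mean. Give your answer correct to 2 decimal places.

Midpoints: 14, 18, 22, 26, 30, 34, 38, 42
Σfm = 11×14 + 20×18 + 18×22 + 20×26 + 12×30 + 12×34 + 11×38 + 7×42 = 2910
n = Σf = 111
Mean = 2910 / 111 = 26.2162

26.22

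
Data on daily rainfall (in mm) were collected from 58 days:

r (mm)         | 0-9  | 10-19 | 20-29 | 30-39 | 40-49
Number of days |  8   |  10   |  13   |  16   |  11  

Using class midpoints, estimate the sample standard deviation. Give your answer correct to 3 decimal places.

Midpoints: 4.5, 14.5, 24.5, 34.5, 44.5
n = 58, Σfm = 1541, mean = 26.5690
Σfm² = 50894.5
Σf(m − x̄)² = Σfm² − (Σfm)²/n = 50894.5 − 1541²/58 = 9951.7241
Sample variance = 9951.7241 / 57 = 174.5917
Standard deviation = √174.5917 = 13.2133

13.213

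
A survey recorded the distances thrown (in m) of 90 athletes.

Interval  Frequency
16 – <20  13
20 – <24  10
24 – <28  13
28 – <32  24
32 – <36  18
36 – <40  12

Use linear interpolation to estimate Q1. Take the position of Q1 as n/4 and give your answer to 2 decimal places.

23.80

Cumulative frequencies: 13, 23, 36, 60, 78, 90
n = 90; position = n/4 = 22.5.
This falls in the class 20 – <24: L = 20, F = 13, f = 10, h = 4.
Lower quartile ≈ 20 + ((22.5 − 13) / 10) × 4 = 23.8000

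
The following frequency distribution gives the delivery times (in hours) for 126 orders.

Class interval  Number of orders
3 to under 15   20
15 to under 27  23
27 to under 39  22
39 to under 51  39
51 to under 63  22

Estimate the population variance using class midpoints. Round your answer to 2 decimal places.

259.23

Midpoints: 9, 21, 33, 45, 57
n = 126, Σfm = 4398, mean = 34.9048
Σfm² = 186174
Σf(m − x̄)² = Σfm² − (Σfm)²/n = 186174 − 4398²/126 = 32662.8571
Population variance = 32662.8571 / 126 = 259.2290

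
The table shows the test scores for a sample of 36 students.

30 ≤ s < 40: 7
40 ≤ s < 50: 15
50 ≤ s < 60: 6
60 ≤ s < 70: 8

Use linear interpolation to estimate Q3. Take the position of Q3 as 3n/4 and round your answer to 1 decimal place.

Cumulative frequencies: 7, 22, 28, 36
n = 36; position = 3n/4 = 27.
This falls in the class 50 ≤ s < 60: L = 50, F = 22, f = 6, h = 10.
Upper quartile ≈ 50 + ((27 − 22) / 6) × 10 = 58.3333

58.3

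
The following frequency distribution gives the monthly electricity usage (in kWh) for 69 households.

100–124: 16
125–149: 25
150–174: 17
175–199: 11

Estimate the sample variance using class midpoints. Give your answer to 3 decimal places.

637.255

Midpoints: 112, 137, 162, 187
n = 69, Σfm = 10028, mean = 145.3333
Σfm² = 1500736
Σf(m − x̄)² = Σfm² − (Σfm)²/n = 1500736 − 10028²/69 = 43333.3333
Sample variance = 43333.3333 / 68 = 637.2549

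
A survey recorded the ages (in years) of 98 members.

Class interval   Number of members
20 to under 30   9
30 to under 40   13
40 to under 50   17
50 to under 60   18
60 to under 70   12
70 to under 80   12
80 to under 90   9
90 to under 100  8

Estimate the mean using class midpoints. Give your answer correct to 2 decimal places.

Midpoints: 25, 35, 45, 55, 65, 75, 85, 95
Σfm = 9×25 + 13×35 + 17×45 + 18×55 + 12×65 + 12×75 + 9×85 + 8×95 = 5640
n = Σf = 98
Mean = 5640 / 98 = 57.5510

57.55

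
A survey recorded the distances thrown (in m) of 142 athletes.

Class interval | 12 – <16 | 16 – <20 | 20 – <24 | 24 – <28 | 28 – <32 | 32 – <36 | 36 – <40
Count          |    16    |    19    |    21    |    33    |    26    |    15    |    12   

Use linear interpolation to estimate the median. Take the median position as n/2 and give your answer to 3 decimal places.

Cumulative frequencies: 16, 35, 56, 89, 115, 130, 142
n = 142; position = n/2 = 71.
This falls in the class 24 – <28: L = 24, F = 56, f = 33, h = 4.
Median ≈ 24 + ((71 − 56) / 33) × 4 = 25.8182

25.818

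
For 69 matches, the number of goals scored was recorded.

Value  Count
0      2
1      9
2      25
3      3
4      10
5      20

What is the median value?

2

Cumulative frequencies: 2, 11, 36, 39, 49, 69
n = 69, so the median is the value in position (n+1)/2 = 35.
Position 35 falls at value 2.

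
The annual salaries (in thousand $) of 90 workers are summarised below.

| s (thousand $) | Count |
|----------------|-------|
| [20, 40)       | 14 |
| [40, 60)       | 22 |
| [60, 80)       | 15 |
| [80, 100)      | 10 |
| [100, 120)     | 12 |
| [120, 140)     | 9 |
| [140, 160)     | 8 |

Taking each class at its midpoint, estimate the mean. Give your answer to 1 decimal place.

Midpoints: 30, 50, 70, 90, 110, 130, 150
Σfm = 14×30 + 22×50 + 15×70 + 10×90 + 12×110 + 9×130 + 8×150 = 7160
n = Σf = 90
Mean = 7160 / 90 = 79.5556

79.6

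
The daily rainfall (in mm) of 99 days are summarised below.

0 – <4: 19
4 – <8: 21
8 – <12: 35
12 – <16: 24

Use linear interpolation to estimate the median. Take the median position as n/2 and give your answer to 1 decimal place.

9.1

Cumulative frequencies: 19, 40, 75, 99
n = 99; position = n/2 = 49.5.
This falls in the class 8 – <12: L = 8, F = 40, f = 35, h = 4.
Median ≈ 8 + ((49.5 − 40) / 35) × 4 = 9.0857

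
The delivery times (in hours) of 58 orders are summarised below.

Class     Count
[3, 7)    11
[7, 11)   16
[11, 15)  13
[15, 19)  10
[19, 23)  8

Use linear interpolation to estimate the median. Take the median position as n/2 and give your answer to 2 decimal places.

Cumulative frequencies: 11, 27, 40, 50, 58
n = 58; position = n/2 = 29.
This falls in the class [11, 15): L = 11, F = 27, f = 13, h = 4.
Median ≈ 11 + ((29 − 27) / 13) × 4 = 11.6154

11.62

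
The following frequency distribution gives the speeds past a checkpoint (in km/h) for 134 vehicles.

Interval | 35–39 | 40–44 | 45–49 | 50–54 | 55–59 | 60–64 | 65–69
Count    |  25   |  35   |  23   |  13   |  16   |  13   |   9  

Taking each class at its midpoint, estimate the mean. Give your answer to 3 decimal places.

Midpoints: 37, 42, 47, 52, 57, 62, 67
Σfm = 25×37 + 35×42 + 23×47 + 13×52 + 16×57 + 13×62 + 9×67 = 6473
n = Σf = 134
Mean = 6473 / 134 = 48.3060

48.306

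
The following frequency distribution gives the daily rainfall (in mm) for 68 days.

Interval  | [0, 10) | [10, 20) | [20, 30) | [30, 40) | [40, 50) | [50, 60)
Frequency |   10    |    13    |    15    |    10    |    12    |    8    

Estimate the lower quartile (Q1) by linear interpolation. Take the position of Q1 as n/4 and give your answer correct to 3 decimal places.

Cumulative frequencies: 10, 23, 38, 48, 60, 68
n = 68; position = n/4 = 17.
This falls in the class [10, 20): L = 10, F = 10, f = 13, h = 10.
Lower quartile ≈ 10 + ((17 − 10) / 13) × 10 = 15.3846

15.385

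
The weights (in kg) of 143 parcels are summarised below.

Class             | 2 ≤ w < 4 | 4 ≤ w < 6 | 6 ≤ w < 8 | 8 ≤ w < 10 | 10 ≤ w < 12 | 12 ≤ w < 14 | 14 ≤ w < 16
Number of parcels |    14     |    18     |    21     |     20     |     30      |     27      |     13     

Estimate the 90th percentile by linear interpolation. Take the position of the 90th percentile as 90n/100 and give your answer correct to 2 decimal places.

13.90

Cumulative frequencies: 14, 32, 53, 73, 103, 130, 143
n = 143; position = 90n/100 = 128.7.
This falls in the class 12 ≤ w < 14: L = 12, F = 103, f = 27, h = 2.
90th percentile ≈ 12 + ((128.7 − 103) / 27) × 2 = 13.9037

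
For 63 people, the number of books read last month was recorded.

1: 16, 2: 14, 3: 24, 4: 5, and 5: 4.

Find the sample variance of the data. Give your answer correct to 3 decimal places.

Values: 1, 2, 3, 4, 5
n = 63, Σfx = 156, mean = 2.4762
Σfx² = 468
Σf(x − x̄)² = Σfx² − (Σfx)²/n = 468 − 156²/63 = 81.7143
Sample variance = 81.7143 / 62 = 1.3180

1.318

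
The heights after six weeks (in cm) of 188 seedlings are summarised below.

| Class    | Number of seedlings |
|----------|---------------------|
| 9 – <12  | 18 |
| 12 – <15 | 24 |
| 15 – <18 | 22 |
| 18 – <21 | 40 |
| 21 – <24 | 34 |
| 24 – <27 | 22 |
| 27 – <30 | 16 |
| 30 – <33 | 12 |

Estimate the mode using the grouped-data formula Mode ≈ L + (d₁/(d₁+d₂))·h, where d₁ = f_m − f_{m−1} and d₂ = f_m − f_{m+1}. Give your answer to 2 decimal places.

20.25

Modal class: 18 – <21 (highest frequency 40).
d₁ = 40 − 22 = 18, d₂ = 40 − 34 = 6
Mode ≈ 18 + (18/(18+6)) × 3 = 18 + 2.2500 = 20.2500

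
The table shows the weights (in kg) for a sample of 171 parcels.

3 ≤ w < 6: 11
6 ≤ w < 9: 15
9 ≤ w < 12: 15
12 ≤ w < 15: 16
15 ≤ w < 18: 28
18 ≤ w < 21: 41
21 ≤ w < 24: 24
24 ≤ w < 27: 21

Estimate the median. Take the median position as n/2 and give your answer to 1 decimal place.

Cumulative frequencies: 11, 26, 41, 57, 85, 126, 150, 171
n = 171; position = n/2 = 85.5.
This falls in the class 18 ≤ w < 21: L = 18, F = 85, f = 41, h = 3.
Median ≈ 18 + ((85.5 − 85) / 41) × 3 = 18.0366

18.0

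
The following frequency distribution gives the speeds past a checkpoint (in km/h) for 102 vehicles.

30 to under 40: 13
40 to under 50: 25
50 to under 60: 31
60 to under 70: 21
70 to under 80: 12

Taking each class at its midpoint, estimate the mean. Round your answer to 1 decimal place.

54.4

Midpoints: 35, 45, 55, 65, 75
Σfm = 13×35 + 25×45 + 31×55 + 21×65 + 12×75 = 5550
n = Σf = 102
Mean = 5550 / 102 = 54.4118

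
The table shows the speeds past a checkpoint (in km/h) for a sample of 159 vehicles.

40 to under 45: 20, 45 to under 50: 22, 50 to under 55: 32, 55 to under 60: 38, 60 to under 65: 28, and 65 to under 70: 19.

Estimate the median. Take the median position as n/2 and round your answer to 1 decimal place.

55.7

Cumulative frequencies: 20, 42, 74, 112, 140, 159
n = 159; position = n/2 = 79.5.
This falls in the class 55 to under 60: L = 55, F = 74, f = 38, h = 5.
Median ≈ 55 + ((79.5 − 74) / 38) × 5 = 55.7237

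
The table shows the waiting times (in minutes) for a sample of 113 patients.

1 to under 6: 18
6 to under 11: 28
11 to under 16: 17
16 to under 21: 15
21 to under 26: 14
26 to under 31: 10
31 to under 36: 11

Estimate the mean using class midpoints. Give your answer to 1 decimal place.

15.8

Midpoints: 3.5, 8.5, 13.5, 18.5, 23.5, 28.5, 33.5
Σfm = 18×3.5 + 28×8.5 + 17×13.5 + 15×18.5 + 14×23.5 + 10×28.5 + 11×33.5 = 1790.5
n = Σf = 113
Mean = 1790.5 / 113 = 15.8451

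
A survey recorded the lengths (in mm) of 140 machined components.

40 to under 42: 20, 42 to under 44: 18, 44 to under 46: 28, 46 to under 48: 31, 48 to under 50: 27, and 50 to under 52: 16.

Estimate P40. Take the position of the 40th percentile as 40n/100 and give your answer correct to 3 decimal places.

45.286

Cumulative frequencies: 20, 38, 66, 97, 124, 140
n = 140; position = 40n/100 = 56.
This falls in the class 44 to under 46: L = 44, F = 38, f = 28, h = 2.
40th percentile ≈ 44 + ((56 − 38) / 28) × 2 = 45.2857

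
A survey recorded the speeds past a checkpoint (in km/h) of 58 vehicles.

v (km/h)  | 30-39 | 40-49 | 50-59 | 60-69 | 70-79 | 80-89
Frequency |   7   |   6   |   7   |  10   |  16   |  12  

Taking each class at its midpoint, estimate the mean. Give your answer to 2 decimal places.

Midpoints: 34.5, 44.5, 54.5, 64.5, 74.5, 84.5
Σfm = 7×34.5 + 6×44.5 + 7×54.5 + 10×64.5 + 16×74.5 + 12×84.5 = 3741
n = Σf = 58
Mean = 3741 / 58 = 64.5000

64.50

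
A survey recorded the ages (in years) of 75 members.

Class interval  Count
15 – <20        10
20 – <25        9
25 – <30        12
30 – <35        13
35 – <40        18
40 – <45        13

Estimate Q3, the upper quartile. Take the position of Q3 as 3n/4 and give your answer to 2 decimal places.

38.40

Cumulative frequencies: 10, 19, 31, 44, 62, 75
n = 75; position = 3n/4 = 56.25.
This falls in the class 35 – <40: L = 35, F = 44, f = 18, h = 5.
Upper quartile ≈ 35 + ((56.25 − 44) / 18) × 5 = 38.4028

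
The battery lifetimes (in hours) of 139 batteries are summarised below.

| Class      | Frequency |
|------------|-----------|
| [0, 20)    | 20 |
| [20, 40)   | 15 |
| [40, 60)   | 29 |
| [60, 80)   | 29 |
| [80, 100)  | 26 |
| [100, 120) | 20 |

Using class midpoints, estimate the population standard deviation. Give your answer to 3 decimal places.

31.953

Midpoints: 10, 30, 50, 70, 90, 110
n = 139, Σfm = 8670, mean = 62.3741
Σfm² = 682700
Σf(m − x̄)² = Σfm² − (Σfm)²/n = 682700 − 8670²/139 = 141916.5468
Population variance = 141916.5468 / 139 = 1020.9824
Standard deviation = √1020.9824 = 31.9528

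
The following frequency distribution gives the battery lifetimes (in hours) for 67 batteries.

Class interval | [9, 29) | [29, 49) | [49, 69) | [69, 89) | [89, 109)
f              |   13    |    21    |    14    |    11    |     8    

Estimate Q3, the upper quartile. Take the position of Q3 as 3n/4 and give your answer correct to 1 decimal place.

Cumulative frequencies: 13, 34, 48, 59, 67
n = 67; position = 3n/4 = 50.25.
This falls in the class [69, 89): L = 69, F = 48, f = 11, h = 20.
Upper quartile ≈ 69 + ((50.25 − 48) / 11) × 20 = 73.0909

73.1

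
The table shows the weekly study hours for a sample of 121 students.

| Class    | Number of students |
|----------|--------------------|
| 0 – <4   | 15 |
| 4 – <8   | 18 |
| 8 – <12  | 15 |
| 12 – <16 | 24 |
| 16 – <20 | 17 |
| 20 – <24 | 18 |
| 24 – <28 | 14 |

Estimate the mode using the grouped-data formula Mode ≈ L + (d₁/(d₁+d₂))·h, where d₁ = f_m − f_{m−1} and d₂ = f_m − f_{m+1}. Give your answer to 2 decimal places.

14.25

Modal class: 12 – <16 (highest frequency 24).
d₁ = 24 − 15 = 9, d₂ = 24 − 17 = 7
Mode ≈ 12 + (9/(9+7)) × 4 = 12 + 2.2500 = 14.2500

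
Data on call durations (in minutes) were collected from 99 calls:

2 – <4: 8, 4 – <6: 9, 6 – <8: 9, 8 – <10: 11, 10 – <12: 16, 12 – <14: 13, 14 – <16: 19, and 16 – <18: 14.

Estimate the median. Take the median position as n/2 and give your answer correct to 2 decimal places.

Cumulative frequencies: 8, 17, 26, 37, 53, 66, 85, 99
n = 99; position = n/2 = 49.5.
This falls in the class 10 – <12: L = 10, F = 37, f = 16, h = 2.
Median ≈ 10 + ((49.5 − 37) / 16) × 2 = 11.5625

11.56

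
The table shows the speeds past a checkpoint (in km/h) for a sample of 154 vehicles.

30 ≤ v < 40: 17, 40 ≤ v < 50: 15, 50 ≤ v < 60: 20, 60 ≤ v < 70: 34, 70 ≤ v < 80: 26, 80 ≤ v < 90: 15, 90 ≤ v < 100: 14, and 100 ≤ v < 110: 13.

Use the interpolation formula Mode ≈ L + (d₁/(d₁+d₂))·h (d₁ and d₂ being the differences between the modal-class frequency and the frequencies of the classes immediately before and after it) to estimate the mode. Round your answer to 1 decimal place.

66.4

Modal class: 60 ≤ v < 70 (highest frequency 34).
d₁ = 34 − 20 = 14, d₂ = 34 − 26 = 8
Mode ≈ 60 + (14/(14+8)) × 10 = 60 + 6.3636 = 66.3636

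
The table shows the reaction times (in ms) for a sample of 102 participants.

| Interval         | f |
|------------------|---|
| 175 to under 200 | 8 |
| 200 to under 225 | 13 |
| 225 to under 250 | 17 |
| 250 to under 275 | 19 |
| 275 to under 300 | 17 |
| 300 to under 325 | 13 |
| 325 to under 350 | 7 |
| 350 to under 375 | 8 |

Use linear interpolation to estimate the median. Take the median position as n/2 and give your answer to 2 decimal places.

Cumulative frequencies: 8, 21, 38, 57, 74, 87, 94, 102
n = 102; position = n/2 = 51.
This falls in the class 250 to under 275: L = 250, F = 38, f = 19, h = 25.
Median ≈ 250 + ((51 − 38) / 19) × 25 = 267.1053

267.11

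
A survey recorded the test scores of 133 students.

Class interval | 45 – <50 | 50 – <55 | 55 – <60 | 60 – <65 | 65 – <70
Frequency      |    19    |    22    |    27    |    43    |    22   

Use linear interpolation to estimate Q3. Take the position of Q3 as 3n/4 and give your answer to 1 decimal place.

63.7

Cumulative frequencies: 19, 41, 68, 111, 133
n = 133; position = 3n/4 = 99.75.
This falls in the class 60 – <65: L = 60, F = 68, f = 43, h = 5.
Upper quartile ≈ 60 + ((99.75 − 68) / 43) × 5 = 63.6919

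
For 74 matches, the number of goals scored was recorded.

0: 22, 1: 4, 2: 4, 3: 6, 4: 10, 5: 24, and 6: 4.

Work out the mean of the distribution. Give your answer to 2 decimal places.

2.89

Values: 0, 1, 2, 3, 4, 5, 6
Σfx = 22×0 + 4×1 + 4×2 + 6×3 + 10×4 + 24×5 + 4×6 = 214
n = Σf = 74
Mean = 214 / 74 = 2.8919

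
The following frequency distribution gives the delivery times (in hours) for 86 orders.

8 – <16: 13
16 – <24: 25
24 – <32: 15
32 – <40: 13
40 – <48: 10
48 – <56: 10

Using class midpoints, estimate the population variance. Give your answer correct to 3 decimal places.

162.475

Midpoints: 12, 20, 28, 36, 44, 52
n = 86, Σfm = 2504, mean = 29.1163
Σfm² = 86880
Σf(m − x̄)² = Σfm² − (Σfm)²/n = 86880 − 2504²/86 = 13972.8372
Population variance = 13972.8372 / 86 = 162.4749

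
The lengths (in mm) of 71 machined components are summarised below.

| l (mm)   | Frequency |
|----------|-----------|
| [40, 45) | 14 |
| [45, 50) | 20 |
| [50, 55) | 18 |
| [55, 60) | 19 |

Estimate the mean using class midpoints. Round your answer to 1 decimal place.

Midpoints: 42.5, 47.5, 52.5, 57.5
Σfm = 14×42.5 + 20×47.5 + 18×52.5 + 19×57.5 = 3582.5
n = Σf = 71
Mean = 3582.5 / 71 = 50.4577

50.5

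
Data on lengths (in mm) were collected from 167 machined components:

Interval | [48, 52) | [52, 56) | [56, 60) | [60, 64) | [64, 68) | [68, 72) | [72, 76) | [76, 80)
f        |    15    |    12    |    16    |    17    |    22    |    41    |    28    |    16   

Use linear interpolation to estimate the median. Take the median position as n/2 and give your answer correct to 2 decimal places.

68.15

Cumulative frequencies: 15, 27, 43, 60, 82, 123, 151, 167
n = 167; position = n/2 = 83.5.
This falls in the class [68, 72): L = 68, F = 82, f = 41, h = 4.
Median ≈ 68 + ((83.5 − 82) / 41) × 4 = 68.1463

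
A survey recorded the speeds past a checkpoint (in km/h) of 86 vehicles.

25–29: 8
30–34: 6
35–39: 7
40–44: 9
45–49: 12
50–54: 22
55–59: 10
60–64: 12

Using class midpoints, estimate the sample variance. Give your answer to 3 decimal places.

114.326

Midpoints: 27, 32, 37, 42, 47, 52, 57, 62
n = 86, Σfm = 4067, mean = 47.2907
Σfm² = 202049
Σf(m − x̄)² = Σfm² − (Σfm)²/n = 202049 − 4067²/86 = 9717.7326
Sample variance = 9717.7326 / 85 = 114.3263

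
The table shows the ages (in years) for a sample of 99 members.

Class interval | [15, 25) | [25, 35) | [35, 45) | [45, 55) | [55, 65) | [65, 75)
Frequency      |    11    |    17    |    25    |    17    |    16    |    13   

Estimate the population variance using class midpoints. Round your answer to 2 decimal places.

Midpoints: 20, 30, 40, 50, 60, 70
n = 99, Σfm = 4450, mean = 44.9495
Σfm² = 223500
Σf(m − x̄)² = Σfm² − (Σfm)²/n = 223500 − 4450²/99 = 23474.7475
Population variance = 23474.7475 / 99 = 237.1187

237.12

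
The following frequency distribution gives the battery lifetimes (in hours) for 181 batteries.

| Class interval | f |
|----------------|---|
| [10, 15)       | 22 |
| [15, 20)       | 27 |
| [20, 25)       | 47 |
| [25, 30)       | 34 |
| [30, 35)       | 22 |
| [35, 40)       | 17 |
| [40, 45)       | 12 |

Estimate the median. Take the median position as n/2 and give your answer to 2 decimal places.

Cumulative frequencies: 22, 49, 96, 130, 152, 169, 181
n = 181; position = n/2 = 90.5.
This falls in the class [20, 25): L = 20, F = 49, f = 47, h = 5.
Median ≈ 20 + ((90.5 − 49) / 47) × 5 = 24.4149

24.41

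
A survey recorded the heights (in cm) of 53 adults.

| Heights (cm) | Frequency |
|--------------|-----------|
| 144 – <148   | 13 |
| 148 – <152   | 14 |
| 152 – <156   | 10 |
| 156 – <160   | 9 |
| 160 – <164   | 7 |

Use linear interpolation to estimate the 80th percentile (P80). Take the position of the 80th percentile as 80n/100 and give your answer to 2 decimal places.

Cumulative frequencies: 13, 27, 37, 46, 53
n = 53; position = 80n/100 = 42.4.
This falls in the class 156 – <160: L = 156, F = 37, f = 9, h = 4.
80th percentile ≈ 156 + ((42.4 − 37) / 9) × 4 = 158.4000

158.40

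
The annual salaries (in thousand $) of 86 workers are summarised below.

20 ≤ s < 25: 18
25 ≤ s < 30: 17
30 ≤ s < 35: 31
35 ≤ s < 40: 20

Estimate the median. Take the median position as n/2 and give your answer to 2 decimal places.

31.29

Cumulative frequencies: 18, 35, 66, 86
n = 86; position = n/2 = 43.
This falls in the class 30 ≤ s < 35: L = 30, F = 35, f = 31, h = 5.
Median ≈ 30 + ((43 − 35) / 31) × 5 = 31.2903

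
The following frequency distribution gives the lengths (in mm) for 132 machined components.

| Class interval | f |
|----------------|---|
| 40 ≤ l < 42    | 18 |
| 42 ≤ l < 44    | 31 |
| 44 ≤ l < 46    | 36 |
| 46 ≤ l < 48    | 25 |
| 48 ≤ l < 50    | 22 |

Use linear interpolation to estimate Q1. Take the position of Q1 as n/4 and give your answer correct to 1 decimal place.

Cumulative frequencies: 18, 49, 85, 110, 132
n = 132; position = n/4 = 33.
This falls in the class 42 ≤ l < 44: L = 42, F = 18, f = 31, h = 2.
Lower quartile ≈ 42 + ((33 − 18) / 31) × 2 = 42.9677

43.0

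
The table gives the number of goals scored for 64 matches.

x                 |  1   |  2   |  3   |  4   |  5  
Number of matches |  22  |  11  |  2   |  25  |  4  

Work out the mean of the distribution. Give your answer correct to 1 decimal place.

2.7

Values: 1, 2, 3, 4, 5
Σfx = 22×1 + 11×2 + 2×3 + 25×4 + 4×5 = 170
n = Σf = 64
Mean = 170 / 64 = 2.6562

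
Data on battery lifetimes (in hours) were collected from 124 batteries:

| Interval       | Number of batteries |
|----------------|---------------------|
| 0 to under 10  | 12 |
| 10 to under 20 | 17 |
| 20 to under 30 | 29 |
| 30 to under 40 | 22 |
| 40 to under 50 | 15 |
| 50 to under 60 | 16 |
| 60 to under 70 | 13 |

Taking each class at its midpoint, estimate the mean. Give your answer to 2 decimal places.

Midpoints: 5, 15, 25, 35, 45, 55, 65
Σfm = 12×5 + 17×15 + 29×25 + 22×35 + 15×45 + 16×55 + 13×65 = 4210
n = Σf = 124
Mean = 4210 / 124 = 33.9516

33.95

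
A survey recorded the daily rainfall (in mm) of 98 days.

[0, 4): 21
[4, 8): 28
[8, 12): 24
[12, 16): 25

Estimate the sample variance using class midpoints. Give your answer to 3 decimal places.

Midpoints: 2, 6, 10, 14
n = 98, Σfm = 800, mean = 8.1633
Σfm² = 8392
Σf(m − x̄)² = Σfm² − (Σfm)²/n = 8392 − 800²/98 = 1861.3878
Sample variance = 1861.3878 / 97 = 19.1896

19.190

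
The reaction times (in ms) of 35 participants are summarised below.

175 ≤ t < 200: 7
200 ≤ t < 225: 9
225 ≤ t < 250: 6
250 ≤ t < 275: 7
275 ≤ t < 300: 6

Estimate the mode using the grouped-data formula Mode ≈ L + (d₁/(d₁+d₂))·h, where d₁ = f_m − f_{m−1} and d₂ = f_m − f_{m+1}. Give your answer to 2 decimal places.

Modal class: 200 ≤ t < 225 (highest frequency 9).
d₁ = 9 − 7 = 2, d₂ = 9 − 6 = 3
Mode ≈ 200 + (2/(2+3)) × 25 = 200 + 10.0000 = 210.0000

210.00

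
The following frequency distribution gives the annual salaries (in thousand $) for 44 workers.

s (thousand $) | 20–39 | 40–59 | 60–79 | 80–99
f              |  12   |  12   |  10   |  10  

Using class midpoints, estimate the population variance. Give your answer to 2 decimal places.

496.69

Midpoints: 29.5, 49.5, 69.5, 89.5
n = 44, Σfm = 2538, mean = 57.6818
Σfm² = 168251
Σf(m − x̄)² = Σfm² − (Σfm)²/n = 168251 − 2538²/44 = 21854.5455
Population variance = 21854.5455 / 44 = 496.6942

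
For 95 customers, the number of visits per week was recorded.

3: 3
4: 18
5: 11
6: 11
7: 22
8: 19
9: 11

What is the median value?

7

Cumulative frequencies: 3, 21, 32, 43, 65, 84, 95
n = 95, so the median is the value in position (n+1)/2 = 48.
Position 48 falls at value 7.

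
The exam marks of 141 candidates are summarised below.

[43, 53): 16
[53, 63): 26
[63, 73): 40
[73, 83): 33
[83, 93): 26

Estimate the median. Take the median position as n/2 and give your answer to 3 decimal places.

70.125

Cumulative frequencies: 16, 42, 82, 115, 141
n = 141; position = n/2 = 70.5.
This falls in the class [63, 73): L = 63, F = 42, f = 40, h = 10.
Median ≈ 63 + ((70.5 − 42) / 40) × 10 = 70.1250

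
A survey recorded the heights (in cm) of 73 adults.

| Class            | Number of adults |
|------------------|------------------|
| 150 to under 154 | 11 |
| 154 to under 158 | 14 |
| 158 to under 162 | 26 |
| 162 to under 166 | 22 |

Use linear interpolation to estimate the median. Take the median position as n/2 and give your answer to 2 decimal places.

Cumulative frequencies: 11, 25, 51, 73
n = 73; position = n/2 = 36.5.
This falls in the class 158 to under 162: L = 158, F = 25, f = 26, h = 4.
Median ≈ 158 + ((36.5 − 25) / 26) × 4 = 159.7692

159.77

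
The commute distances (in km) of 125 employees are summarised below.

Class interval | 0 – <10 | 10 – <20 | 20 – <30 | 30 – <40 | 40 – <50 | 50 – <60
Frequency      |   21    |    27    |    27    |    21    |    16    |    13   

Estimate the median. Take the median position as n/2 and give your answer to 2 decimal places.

25.37

Cumulative frequencies: 21, 48, 75, 96, 112, 125
n = 125; position = n/2 = 62.5.
This falls in the class 20 – <30: L = 20, F = 48, f = 27, h = 10.
Median ≈ 20 + ((62.5 − 48) / 27) × 10 = 25.3704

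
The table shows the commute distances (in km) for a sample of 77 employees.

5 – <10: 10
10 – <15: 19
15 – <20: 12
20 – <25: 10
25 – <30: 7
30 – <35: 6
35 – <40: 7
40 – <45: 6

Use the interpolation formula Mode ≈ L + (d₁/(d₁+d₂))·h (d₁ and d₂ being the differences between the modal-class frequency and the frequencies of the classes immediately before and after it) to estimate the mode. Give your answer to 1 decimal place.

Modal class: 10 – <15 (highest frequency 19).
d₁ = 19 − 10 = 9, d₂ = 19 − 12 = 7
Mode ≈ 10 + (9/(9+7)) × 5 = 10 + 2.8125 = 12.8125

12.8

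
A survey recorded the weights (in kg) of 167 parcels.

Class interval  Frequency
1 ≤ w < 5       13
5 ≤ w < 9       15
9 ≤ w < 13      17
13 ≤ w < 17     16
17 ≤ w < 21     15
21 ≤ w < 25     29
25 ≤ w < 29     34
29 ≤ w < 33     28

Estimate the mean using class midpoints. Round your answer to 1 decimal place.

Midpoints: 3, 7, 11, 15, 19, 23, 27, 31
Σfm = 13×3 + 15×7 + 17×11 + 16×15 + 15×19 + 29×23 + 34×27 + 28×31 = 3309
n = Σf = 167
Mean = 3309 / 167 = 19.8144

19.8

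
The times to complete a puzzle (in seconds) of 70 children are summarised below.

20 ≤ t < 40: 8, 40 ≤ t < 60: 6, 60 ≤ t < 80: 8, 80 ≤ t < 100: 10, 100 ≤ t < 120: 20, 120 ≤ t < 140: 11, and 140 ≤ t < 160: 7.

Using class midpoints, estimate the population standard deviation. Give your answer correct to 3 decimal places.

Midpoints: 30, 50, 70, 90, 110, 130, 150
n = 70, Σfm = 6680, mean = 95.4286
Σfm² = 727800
Σf(m − x̄)² = Σfm² − (Σfm)²/n = 727800 − 6680²/70 = 90337.1429
Population variance = 90337.1429 / 70 = 1290.5306
Standard deviation = √1290.5306 = 35.9240

35.924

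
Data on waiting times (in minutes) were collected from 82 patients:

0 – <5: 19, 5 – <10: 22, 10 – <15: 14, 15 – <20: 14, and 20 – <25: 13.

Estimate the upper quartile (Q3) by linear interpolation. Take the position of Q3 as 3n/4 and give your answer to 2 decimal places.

17.32

Cumulative frequencies: 19, 41, 55, 69, 82
n = 82; position = 3n/4 = 61.5.
This falls in the class 15 – <20: L = 15, F = 55, f = 14, h = 5.
Upper quartile ≈ 15 + ((61.5 − 55) / 14) × 5 = 17.3214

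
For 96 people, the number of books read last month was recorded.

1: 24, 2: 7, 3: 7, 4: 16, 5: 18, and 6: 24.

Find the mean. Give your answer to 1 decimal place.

3.7

Values: 1, 2, 3, 4, 5, 6
Σfx = 24×1 + 7×2 + 7×3 + 16×4 + 18×5 + 24×6 = 357
n = Σf = 96
Mean = 357 / 96 = 3.7188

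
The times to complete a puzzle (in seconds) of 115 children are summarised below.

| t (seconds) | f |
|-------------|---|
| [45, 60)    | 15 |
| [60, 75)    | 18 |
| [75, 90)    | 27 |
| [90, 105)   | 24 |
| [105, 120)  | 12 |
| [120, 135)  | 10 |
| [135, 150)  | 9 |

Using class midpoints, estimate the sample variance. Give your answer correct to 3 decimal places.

Midpoints: 52.5, 67.5, 82.5, 97.5, 112.5, 127.5, 142.5
n = 115, Σfm = 10477.5, mean = 91.1087
Σfm² = 1032468.75
Σf(m − x̄)² = Σfm² − (Σfm)²/n = 1032468.75 − 10477.5²/115 = 77877.3913
Sample variance = 77877.3913 / 114 = 683.1350

683.135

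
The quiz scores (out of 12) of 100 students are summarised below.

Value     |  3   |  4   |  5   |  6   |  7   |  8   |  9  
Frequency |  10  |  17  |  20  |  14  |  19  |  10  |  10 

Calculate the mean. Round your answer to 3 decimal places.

5.850

Values: 3, 4, 5, 6, 7, 8, 9
Σfx = 10×3 + 17×4 + 20×5 + 14×6 + 19×7 + 10×8 + 10×9 = 585
n = Σf = 100
Mean = 585 / 100 = 5.8500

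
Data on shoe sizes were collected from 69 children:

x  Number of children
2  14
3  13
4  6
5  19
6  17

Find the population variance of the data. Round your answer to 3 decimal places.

Values: 2, 3, 4, 5, 6
n = 69, Σfx = 288, mean = 4.1739
Σfx² = 1356
Σf(x − x̄)² = Σfx² − (Σfx)²/n = 1356 − 288²/69 = 153.9130
Population variance = 153.9130 / 69 = 2.2306

2.231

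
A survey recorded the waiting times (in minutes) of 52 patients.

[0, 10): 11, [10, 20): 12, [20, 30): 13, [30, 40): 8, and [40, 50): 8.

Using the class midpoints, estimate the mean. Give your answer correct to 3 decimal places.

23.077

Midpoints: 5, 15, 25, 35, 45
Σfm = 11×5 + 12×15 + 13×25 + 8×35 + 8×45 = 1200
n = Σf = 52
Mean = 1200 / 52 = 23.0769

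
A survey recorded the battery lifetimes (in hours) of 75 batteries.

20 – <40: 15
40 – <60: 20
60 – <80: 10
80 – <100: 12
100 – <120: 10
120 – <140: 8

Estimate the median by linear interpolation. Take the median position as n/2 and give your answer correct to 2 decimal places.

65.00

Cumulative frequencies: 15, 35, 45, 57, 67, 75
n = 75; position = n/2 = 37.5.
This falls in the class 60 – <80: L = 60, F = 35, f = 10, h = 20.
Median ≈ 60 + ((37.5 − 35) / 10) × 20 = 65.0000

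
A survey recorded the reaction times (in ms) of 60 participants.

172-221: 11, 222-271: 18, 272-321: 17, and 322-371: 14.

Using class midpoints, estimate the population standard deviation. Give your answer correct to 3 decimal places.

Midpoints: 196.5, 246.5, 296.5, 346.5
n = 60, Σfm = 16490, mean = 274.8333
Σfm² = 4693835
Σf(m − x̄)² = Σfm² − (Σfm)²/n = 4693835 − 16490²/60 = 161833.3333
Population variance = 161833.3333 / 60 = 2697.2222
Standard deviation = √2697.2222 = 51.9348

51.935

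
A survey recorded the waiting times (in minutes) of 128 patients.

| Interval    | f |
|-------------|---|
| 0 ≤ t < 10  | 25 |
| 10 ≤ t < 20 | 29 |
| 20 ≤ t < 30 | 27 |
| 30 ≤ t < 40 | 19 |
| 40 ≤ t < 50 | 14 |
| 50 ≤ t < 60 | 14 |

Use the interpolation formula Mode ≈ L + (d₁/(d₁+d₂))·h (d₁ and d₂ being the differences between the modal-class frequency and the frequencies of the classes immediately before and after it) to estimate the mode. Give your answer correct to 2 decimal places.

Modal class: 10 ≤ t < 20 (highest frequency 29).
d₁ = 29 − 25 = 4, d₂ = 29 − 27 = 2
Mode ≈ 10 + (4/(4+2)) × 10 = 10 + 6.6667 = 16.6667

16.67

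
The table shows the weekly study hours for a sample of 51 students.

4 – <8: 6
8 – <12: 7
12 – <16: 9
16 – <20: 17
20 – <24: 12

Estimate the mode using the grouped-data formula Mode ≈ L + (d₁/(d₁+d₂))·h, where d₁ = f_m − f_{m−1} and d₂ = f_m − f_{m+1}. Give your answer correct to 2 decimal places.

Modal class: 16 – <20 (highest frequency 17).
d₁ = 17 − 9 = 8, d₂ = 17 − 12 = 5
Mode ≈ 16 + (8/(8+5)) × 4 = 16 + 2.4615 = 18.4615

18.46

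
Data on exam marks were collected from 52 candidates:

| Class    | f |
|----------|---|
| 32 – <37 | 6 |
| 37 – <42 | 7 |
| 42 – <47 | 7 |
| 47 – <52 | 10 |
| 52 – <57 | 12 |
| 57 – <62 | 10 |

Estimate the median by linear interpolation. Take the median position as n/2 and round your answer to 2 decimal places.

Cumulative frequencies: 6, 13, 20, 30, 42, 52
n = 52; position = n/2 = 26.
This falls in the class 47 – <52: L = 47, F = 20, f = 10, h = 5.
Median ≈ 47 + ((26 − 20) / 10) × 5 = 50.0000

50.00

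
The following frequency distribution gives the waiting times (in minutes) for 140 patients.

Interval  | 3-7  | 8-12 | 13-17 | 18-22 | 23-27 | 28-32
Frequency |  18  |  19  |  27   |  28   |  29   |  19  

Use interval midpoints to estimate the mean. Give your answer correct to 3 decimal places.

Midpoints: 5, 10, 15, 20, 25, 30
Σfm = 18×5 + 19×10 + 27×15 + 28×20 + 29×25 + 19×30 = 2540
n = Σf = 140
Mean = 2540 / 140 = 18.1429

18.143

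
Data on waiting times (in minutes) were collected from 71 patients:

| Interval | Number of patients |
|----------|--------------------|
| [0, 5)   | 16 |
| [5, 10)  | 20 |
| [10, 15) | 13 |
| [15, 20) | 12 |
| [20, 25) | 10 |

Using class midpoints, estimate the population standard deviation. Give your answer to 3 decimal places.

Midpoints: 2.5, 7.5, 12.5, 17.5, 22.5
n = 71, Σfm = 787.5, mean = 11.0915
Σfm² = 11993.75
Σf(m − x̄)² = Σfm² − (Σfm)²/n = 11993.75 − 787.5²/71 = 3259.1549
Population variance = 3259.1549 / 71 = 45.9036
Standard deviation = √45.9036 = 6.7752

6.775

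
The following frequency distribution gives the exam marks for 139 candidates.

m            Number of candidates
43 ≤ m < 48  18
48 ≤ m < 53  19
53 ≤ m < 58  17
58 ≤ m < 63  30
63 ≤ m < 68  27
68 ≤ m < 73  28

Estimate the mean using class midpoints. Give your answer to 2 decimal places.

Midpoints: 45.5, 50.5, 55.5, 60.5, 65.5, 70.5
Σfm = 18×45.5 + 19×50.5 + 17×55.5 + 30×60.5 + 27×65.5 + 28×70.5 = 8279.5
n = Σf = 139
Mean = 8279.5 / 139 = 59.5647

59.56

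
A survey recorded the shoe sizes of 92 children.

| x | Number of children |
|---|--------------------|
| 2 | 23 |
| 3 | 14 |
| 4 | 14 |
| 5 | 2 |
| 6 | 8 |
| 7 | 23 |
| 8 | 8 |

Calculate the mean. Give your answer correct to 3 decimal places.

Values: 2, 3, 4, 5, 6, 7, 8
Σfx = 23×2 + 14×3 + 14×4 + 2×5 + 8×6 + 23×7 + 8×8 = 427
n = Σf = 92
Mean = 427 / 92 = 4.6413

4.641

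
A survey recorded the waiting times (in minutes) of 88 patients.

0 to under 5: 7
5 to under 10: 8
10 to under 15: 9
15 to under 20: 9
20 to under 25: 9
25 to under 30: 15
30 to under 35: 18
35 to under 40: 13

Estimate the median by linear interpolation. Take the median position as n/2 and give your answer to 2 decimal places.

25.67

Cumulative frequencies: 7, 15, 24, 33, 42, 57, 75, 88
n = 88; position = n/2 = 44.
This falls in the class 25 to under 30: L = 25, F = 42, f = 15, h = 5.
Median ≈ 25 + ((44 − 42) / 15) × 5 = 25.6667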